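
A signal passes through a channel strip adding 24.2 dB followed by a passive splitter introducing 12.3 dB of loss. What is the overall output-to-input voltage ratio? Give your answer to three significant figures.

3.94

Net gain = 24.2 + (−12.3) = 11.9 dB.
Voltage ratio = 10^(11.9/20) = 3.94.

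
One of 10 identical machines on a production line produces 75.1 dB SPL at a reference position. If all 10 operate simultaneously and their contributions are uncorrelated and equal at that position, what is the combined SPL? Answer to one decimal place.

85.1 dB SPL

10 equal incoherent sources raise the level by 10·log₁₀(10) = 10.00 dB.
L_total = 75.1 + 10.00 = 85.1 dB SPL.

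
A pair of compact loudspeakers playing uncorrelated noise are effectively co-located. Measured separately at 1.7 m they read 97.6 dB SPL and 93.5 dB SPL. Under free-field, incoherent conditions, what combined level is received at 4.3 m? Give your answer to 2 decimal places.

Combined at 1.7 m: 10·log₁₀(10^(97.6/10)+10^(93.5/10)) = 99.027 dB SPL.
Then apply −20·log₁₀(4.3/1.7) = -8.060 dB → 90.97 dB SPL.

90.97 dB SPL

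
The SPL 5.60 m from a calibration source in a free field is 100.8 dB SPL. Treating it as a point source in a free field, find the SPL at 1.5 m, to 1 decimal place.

112.2 dB SPL

Inverse-square spreading gives ΔL = −20·log₁₀(d₂/d₁).
ΔL = −20·log₁₀(1.5/5.60) = 11.44 dB, so L₂ = 100.8 + (11.44) = 112.2 dB SPL.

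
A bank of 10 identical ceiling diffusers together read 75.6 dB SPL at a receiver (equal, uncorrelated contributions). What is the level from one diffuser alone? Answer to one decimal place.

10 equal incoherent sources add 10·log₁₀(10) = 10.00 dB over one source.
L_one = 75.6 − 10.00 = 65.6 dB SPL.

65.6 dB SPL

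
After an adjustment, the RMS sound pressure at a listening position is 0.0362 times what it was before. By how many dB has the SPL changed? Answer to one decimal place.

SPL change from a pressure ratio uses the 20·log₁₀ form:
20·log₁₀(0.0362) = -28.8 dB.

-28.8 dB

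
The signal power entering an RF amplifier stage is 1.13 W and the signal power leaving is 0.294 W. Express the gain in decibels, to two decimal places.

-5.85 dB

Power is a power quantity, so gain = 10·log₁₀(P_out/P_in).
10·log₁₀(0.294/1.13) = 10·log₁₀(0.2602) = -5.85 dB.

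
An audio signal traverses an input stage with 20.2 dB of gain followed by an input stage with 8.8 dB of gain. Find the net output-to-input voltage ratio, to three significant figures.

28.2

Net gain = 20.2 + 8.8 = 29.0 dB.
Voltage ratio = 10^(29.0/20) = 28.2.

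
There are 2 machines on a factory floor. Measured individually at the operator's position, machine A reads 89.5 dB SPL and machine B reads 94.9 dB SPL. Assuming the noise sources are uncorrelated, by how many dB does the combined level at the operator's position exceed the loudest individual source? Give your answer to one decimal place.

1.1 dB

Incoherent sources sum as intensities:
L_total = 10·log₁₀(10^(89.5/10) + 10^(94.9/10)) = 96.00 dB SPL.
Excess over the loudest (94.9 dB): 96.00 − 94.9 = 1.1 dB.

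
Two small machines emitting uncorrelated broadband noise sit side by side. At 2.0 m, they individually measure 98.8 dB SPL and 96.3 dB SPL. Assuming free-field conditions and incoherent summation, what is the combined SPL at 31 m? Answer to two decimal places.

76.93 dB SPL

Combined at 2.0 m: 10·log₁₀(10^(98.8/10)+10^(96.3/10)) = 100.738 dB SPL.
Then apply −20·log₁₀(31/2.0) = -23.807 dB → 76.93 dB SPL.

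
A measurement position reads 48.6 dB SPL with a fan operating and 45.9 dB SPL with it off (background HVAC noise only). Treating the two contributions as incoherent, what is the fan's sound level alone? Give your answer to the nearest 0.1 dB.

45.3 dB SPL

Background correction is a power subtraction:
L_src = 10·log₁₀(10^(48.6/10) − 10^(45.9/10)) = 10·log₁₀(33540) = 45.3 dB SPL.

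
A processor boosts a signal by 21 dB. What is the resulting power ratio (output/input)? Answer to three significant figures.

Power ratio = 10^(dB/10).
10^(21/10) = 10^(2.100) = 126.

126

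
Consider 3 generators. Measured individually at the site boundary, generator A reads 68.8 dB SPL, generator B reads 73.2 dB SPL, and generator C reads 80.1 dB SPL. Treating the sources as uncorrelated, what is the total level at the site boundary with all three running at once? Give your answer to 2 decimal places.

Add the sources as powers (linear), then convert back to dB:
L_total = 10·log₁₀(10^(68.8/10) + 10^(73.2/10) + 10^(80.1/10)) = 10·log₁₀(130800000) = 81.17 dB SPL.

81.17 dB SPL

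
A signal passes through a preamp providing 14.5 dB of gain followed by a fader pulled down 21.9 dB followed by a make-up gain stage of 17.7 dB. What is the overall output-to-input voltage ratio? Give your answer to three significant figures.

3.27

Net gain = 14.5 + (−21.9) + 17.7 = 10.3 dB.
Voltage ratio = 10^(10.3/20) = 3.27.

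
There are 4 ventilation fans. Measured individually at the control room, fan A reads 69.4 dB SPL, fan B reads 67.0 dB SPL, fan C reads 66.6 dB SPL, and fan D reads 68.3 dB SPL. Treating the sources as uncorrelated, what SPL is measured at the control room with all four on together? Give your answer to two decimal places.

73.99 dB SPL

Uncorrelated sources add in intensity (power), not in dB.
L_total = 10·log₁₀(10^(69.4/10) + 10^(67.0/10) + 10^(66.6/10) + 10^(68.3/10)) = 10·log₁₀(25050000) = 73.99 dB SPL.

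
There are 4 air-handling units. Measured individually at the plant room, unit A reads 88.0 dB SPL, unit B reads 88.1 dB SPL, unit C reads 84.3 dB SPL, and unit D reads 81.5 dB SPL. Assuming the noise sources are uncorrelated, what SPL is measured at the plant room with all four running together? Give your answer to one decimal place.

92.3 dB SPL

Add the sources as powers (linear), then convert back to dB:
L_total = 10·log₁₀(10^(88.0/10) + 10^(88.1/10) + 10^(84.3/10) + 10^(81.5/10)) = 10·log₁₀(1687000000) = 92.3 dB SPL.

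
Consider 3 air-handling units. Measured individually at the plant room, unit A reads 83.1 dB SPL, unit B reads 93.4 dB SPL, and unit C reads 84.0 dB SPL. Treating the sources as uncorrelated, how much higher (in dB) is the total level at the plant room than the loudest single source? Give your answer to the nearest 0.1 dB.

Uncorrelated sources add in intensity (power), not in dB.
L_total = 10·log₁₀(10^(83.1/10) + 10^(93.4/10) + 10^(84.0/10)) = 94.22 dB SPL.
Excess over the loudest (93.4 dB): 94.22 − 93.4 = 0.8 dB.

0.8 dB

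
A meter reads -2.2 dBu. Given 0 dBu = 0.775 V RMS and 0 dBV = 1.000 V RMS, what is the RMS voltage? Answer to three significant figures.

0.602 V

V = 0.775 V × 10^(-2.2/20).
= 0.775 × 0.7762 = 0.602 V.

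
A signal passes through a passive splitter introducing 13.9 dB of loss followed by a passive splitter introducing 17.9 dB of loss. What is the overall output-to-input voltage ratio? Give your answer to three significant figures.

0.0257

Net gain = (−13.9) + (−17.9) = -31.8 dB.
Voltage ratio = 10^(-31.8/20) = 0.0257.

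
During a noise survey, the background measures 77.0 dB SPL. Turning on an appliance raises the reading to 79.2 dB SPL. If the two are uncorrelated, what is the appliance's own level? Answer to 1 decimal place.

Background correction is a power subtraction:
L_src = 10·log₁₀(10^(79.2/10) − 10^(77.0/10)) = 10·log₁₀(33060000) = 75.2 dB SPL.

75.2 dB SPL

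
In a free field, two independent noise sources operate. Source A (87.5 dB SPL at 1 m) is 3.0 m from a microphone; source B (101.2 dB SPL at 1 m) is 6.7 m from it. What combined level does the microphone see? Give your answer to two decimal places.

At the listener: L_A = 87.5 − 20·log₁₀(3.0) = 77.958 dB; L_B = 101.2 − 20·log₁₀(6.7) = 84.679 dB.
Combined: 10·log₁₀(10^(77.958/10)+10^(84.679/10)) = 85.52 dB SPL.

85.52 dB SPL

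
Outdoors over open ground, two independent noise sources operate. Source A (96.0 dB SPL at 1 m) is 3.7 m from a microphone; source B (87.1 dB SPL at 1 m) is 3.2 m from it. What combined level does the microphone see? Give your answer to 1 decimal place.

85.3 dB SPL

At the listener: L_A = 96.0 − 20·log₁₀(3.7) = 84.64 dB; L_B = 87.1 − 20·log₁₀(3.2) = 77.00 dB.
Combined: 10·log₁₀(10^(84.64/10)+10^(77.00/10)) = 85.3 dB SPL.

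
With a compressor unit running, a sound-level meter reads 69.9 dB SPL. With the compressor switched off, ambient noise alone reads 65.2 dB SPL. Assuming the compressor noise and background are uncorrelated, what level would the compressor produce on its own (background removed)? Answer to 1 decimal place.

68.1 dB SPL

Remove the background by subtracting linear intensities:
L_src = 10·log₁₀(10^(69.9/10) − 10^(65.2/10)) = 10·log₁₀(6461000) = 68.1 dB SPL.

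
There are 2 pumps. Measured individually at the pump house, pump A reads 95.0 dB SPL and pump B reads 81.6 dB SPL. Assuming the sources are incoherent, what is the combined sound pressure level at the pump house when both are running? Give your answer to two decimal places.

95.19 dB SPL

Add the sources as powers (linear), then convert back to dB:
L_total = 10·log₁₀(10^(95.0/10) + 10^(81.6/10)) = 10·log₁₀(3307000000) = 95.19 dB SPL.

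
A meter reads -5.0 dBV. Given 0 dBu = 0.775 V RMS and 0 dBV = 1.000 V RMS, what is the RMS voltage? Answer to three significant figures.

0.562 V

V = 1.000 V × 10^(-5.0/20).
= 1.000 × 0.5623 = 0.562 V.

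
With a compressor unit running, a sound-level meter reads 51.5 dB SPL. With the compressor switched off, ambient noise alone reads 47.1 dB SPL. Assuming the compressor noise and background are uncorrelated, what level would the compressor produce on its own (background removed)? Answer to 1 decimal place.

Subtract intensities: L_src = 10·log₁₀(10^(L_total/10) − 10^(L_bg/10)).
L_src = 10·log₁₀(10^(51.5/10) − 10^(47.1/10)) = 10·log₁₀(89970) = 49.5 dB SPL.

49.5 dB SPL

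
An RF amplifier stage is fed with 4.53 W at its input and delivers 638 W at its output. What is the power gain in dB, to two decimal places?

21.49 dB

Power ratio → dB uses the 10·log₁₀ form:
10·log₁₀(638/4.53) = 10·log₁₀(140.8) = 21.49 dB.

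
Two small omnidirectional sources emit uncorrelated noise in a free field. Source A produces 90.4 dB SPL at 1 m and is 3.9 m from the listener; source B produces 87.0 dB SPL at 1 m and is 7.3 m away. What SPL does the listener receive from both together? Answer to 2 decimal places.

79.11 dB SPL

At the listener: L_A = 90.4 − 20·log₁₀(3.9) = 78.579 dB; L_B = 87.0 − 20·log₁₀(7.3) = 69.734 dB.
Combined: 10·log₁₀(10^(78.579/10)+10^(69.734/10)) = 79.11 dB SPL.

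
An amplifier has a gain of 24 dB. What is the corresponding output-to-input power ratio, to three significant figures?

251

Power ratio = 10^(dB/10).
10^(24/10) = 10^(2.400) = 251.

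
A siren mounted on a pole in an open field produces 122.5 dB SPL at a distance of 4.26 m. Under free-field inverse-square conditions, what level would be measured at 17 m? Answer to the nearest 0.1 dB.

110.5 dB SPL

Free-field point source: level drops by 20·log₁₀ of the distance ratio.
ΔL = −20·log₁₀(17/4.26) = -12.02 dB, so L₂ = 122.5 + (-12.02) = 110.5 dB SPL.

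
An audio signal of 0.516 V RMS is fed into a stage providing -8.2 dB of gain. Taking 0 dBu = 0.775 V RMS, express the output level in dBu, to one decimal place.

Input level: 20·log₁₀(0.516/0.775) = -3.53 dBu.
Output: -3.53 − 8.2 = -11.7 dBu.

-11.7 dBu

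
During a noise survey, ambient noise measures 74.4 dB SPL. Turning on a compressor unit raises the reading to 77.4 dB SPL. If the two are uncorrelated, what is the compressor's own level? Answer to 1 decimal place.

Subtract intensities: L_src = 10·log₁₀(10^(L_total/10) − 10^(L_bg/10)).
L_src = 10·log₁₀(10^(77.4/10) − 10^(74.4/10)) = 10·log₁₀(27410000) = 74.4 dB SPL.

74.4 dB SPL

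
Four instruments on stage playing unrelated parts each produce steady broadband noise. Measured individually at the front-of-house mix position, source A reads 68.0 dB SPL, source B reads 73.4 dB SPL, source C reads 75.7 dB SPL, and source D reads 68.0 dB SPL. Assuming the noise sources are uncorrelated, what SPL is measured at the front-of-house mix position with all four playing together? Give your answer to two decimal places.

78.55 dB SPL

Incoherent sources sum as intensities:
L_total = 10·log₁₀(10^(68.0/10) + 10^(73.4/10) + 10^(75.7/10) + 10^(68.0/10)) = 10·log₁₀(71650000) = 78.55 dB SPL.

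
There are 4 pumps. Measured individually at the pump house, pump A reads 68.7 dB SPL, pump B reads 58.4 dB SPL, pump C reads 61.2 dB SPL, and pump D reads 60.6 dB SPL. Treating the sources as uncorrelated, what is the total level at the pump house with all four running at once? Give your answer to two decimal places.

70.24 dB SPL

Uncorrelated sources add in intensity (power), not in dB.
L_total = 10·log₁₀(10^(68.7/10) + 10^(58.4/10) + 10^(61.2/10) + 10^(60.6/10)) = 10·log₁₀(10570000) = 70.24 dB SPL.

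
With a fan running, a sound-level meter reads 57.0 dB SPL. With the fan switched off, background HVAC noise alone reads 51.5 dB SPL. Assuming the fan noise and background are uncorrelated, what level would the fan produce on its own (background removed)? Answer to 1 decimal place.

Subtract intensities: L_src = 10·log₁₀(10^(L_total/10) − 10^(L_bg/10)).
L_src = 10·log₁₀(10^(57.0/10) − 10^(51.5/10)) = 10·log₁₀(359900) = 55.6 dB SPL.

55.6 dB SPL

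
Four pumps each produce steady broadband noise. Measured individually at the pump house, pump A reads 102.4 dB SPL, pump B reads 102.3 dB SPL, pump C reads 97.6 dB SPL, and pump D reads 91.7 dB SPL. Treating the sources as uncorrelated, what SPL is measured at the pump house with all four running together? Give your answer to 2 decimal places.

Incoherent sources sum as intensities:
L_total = 10·log₁₀(10^(102.4/10) + 10^(102.3/10) + 10^(97.6/10) + 10^(91.7/10)) = 10·log₁₀(41594000000) = 106.19 dB SPL.

106.19 dB SPL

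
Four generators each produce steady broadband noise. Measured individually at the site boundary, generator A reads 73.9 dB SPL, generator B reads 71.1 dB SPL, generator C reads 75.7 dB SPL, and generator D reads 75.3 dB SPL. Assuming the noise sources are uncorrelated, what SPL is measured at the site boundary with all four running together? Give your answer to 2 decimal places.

80.35 dB SPL

Add the sources as powers (linear), then convert back to dB:
L_total = 10·log₁₀(10^(73.9/10) + 10^(71.1/10) + 10^(75.7/10) + 10^(75.3/10)) = 10·log₁₀(108500000) = 80.35 dB SPL.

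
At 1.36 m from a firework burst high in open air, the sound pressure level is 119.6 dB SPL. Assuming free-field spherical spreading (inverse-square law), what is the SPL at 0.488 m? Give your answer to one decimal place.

Free-field point source: level drops by 20·log₁₀ of the distance ratio.
ΔL = −20·log₁₀(0.488/1.36) = 8.90 dB, so L₂ = 119.6 + (8.90) = 128.5 dB SPL.

128.5 dB SPL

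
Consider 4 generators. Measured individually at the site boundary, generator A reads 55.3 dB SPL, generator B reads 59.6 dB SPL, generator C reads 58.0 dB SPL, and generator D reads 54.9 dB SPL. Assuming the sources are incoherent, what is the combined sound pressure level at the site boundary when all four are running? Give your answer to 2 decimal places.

63.41 dB SPL

Uncorrelated sources add in intensity (power), not in dB.
L_total = 10·log₁₀(10^(55.3/10) + 10^(59.6/10) + 10^(58.0/10) + 10^(54.9/10)) = 10·log₁₀(2191000) = 63.41 dB SPL.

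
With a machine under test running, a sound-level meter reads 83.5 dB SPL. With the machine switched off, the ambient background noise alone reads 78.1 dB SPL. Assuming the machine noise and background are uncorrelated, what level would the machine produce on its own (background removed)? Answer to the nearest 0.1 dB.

Subtract intensities: L_src = 10·log₁₀(10^(L_total/10) − 10^(L_bg/10)).
L_src = 10·log₁₀(10^(83.5/10) − 10^(78.1/10)) = 10·log₁₀(159300000) = 82.0 dB SPL.

82.0 dB SPL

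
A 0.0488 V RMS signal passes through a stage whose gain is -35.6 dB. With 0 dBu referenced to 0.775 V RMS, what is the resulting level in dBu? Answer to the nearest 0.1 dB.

Input level: 20·log₁₀(0.0488/0.775) = -24.02 dBu.
Output: -24.02 − 35.6 = -59.6 dBu.

-59.6 dBu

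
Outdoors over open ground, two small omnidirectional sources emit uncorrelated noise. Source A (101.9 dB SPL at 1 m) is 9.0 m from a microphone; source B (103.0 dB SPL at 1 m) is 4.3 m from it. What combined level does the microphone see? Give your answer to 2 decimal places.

91.04 dB SPL

At the listener: L_A = 101.9 − 20·log₁₀(9.0) = 82.815 dB; L_B = 103.0 − 20·log₁₀(4.3) = 90.331 dB.
Combined: 10·log₁₀(10^(82.815/10)+10^(90.331/10)) = 91.04 dB SPL.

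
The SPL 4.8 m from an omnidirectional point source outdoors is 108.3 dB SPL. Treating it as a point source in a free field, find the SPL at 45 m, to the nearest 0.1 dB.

88.9 dB SPL

Free-field point source: level drops by 20·log₁₀ of the distance ratio.
ΔL = −20·log₁₀(45/4.8) = -19.44 dB, so L₂ = 108.3 + (-19.44) = 88.9 dB SPL.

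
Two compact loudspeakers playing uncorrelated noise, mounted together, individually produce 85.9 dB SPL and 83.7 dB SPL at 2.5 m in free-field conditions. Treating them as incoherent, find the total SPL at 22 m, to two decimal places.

Combined at 2.5 m: 10·log₁₀(10^(85.9/10)+10^(83.7/10)) = 87.948 dB SPL.
Then apply −20·log₁₀(22/2.5) = -18.890 dB → 69.06 dB SPL.

69.06 dB SPL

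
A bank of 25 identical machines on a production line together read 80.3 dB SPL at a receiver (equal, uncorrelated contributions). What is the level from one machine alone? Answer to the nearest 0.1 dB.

25 equal incoherent sources add 10·log₁₀(25) = 13.98 dB over one source.
L_one = 80.3 − 13.98 = 66.3 dB SPL.

66.3 dB SPL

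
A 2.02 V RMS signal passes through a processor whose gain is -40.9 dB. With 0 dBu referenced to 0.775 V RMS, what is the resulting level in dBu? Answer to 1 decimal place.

Input level: 20·log₁₀(2.02/0.775) = 8.32 dBu.
Output: 8.32 − 40.9 = -32.6 dBu.

-32.6 dBu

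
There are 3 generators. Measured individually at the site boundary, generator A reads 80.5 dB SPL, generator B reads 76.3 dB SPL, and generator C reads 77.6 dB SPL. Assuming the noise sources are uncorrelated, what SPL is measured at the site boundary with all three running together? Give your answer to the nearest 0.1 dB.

83.3 dB SPL

Add the sources as powers (linear), then convert back to dB:
L_total = 10·log₁₀(10^(80.5/10) + 10^(76.3/10) + 10^(77.6/10)) = 10·log₁₀(212400000) = 83.3 dB SPL.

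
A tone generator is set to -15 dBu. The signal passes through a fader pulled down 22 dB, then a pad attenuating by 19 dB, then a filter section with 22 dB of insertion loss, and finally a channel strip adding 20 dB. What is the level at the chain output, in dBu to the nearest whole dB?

-58 dBu

Cascaded gains and losses add directly in dB.
-15 − 22 − 19 − 22 + 20 = -58 dBu.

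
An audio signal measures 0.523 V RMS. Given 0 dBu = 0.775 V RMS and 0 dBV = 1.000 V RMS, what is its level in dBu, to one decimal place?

dBu = 20·log₁₀(V / 0.775 V).
20·log₁₀(0.523/0.775) = -3.4 dBu.

-3.4 dBu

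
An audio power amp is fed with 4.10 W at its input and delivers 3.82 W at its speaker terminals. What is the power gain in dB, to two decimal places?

Power ratio → dB uses the 10·log₁₀ form:
10·log₁₀(3.82/4.10) = 10·log₁₀(0.9317) = -0.31 dB.

-0.31 dB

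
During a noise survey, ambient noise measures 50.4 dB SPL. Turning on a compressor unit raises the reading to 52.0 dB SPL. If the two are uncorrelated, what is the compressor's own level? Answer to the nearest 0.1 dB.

46.9 dB SPL

Remove the background by subtracting linear intensities:
L_src = 10·log₁₀(10^(52.0/10) − 10^(50.4/10)) = 10·log₁₀(48840) = 46.9 dB SPL.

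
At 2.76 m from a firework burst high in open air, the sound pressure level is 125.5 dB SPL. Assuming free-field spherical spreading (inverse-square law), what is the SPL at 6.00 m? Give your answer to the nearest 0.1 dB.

118.8 dB SPL

For a point source in a free field, ΔL = −20·log₁₀(d₂/d₁).
ΔL = −20·log₁₀(6.00/2.76) = -6.74 dB, so L₂ = 125.5 + (-6.74) = 118.8 dB SPL.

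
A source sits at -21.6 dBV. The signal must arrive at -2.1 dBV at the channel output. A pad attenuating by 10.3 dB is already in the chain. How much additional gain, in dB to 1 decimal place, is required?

29.8 dB

The required make-up gain is the shortfall in the dB sum.
G = -2.1 − (-21.6) + 10.3 = 29.8 dB.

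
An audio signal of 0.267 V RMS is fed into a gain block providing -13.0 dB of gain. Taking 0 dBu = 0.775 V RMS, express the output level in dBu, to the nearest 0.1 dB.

Input level: 20·log₁₀(0.267/0.775) = -9.26 dBu.
Output: -9.26 − 13.0 = -22.3 dBu.

-22.3 dBu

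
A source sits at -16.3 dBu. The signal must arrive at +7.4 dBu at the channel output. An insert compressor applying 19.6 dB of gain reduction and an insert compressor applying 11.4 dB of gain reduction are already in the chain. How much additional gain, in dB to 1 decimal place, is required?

54.7 dB

The required make-up gain is the shortfall in the dB sum.
G = +7.4 − (-16.3) + 19.6 + 11.4 = 54.7 dB.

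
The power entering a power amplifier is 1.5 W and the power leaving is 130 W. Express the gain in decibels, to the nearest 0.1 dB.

For a power ratio, dB = 10·log₁₀(P₂/P₁).
10·log₁₀(130/1.5) = 10·log₁₀(86.67) = 19.4 dB.

19.4 dB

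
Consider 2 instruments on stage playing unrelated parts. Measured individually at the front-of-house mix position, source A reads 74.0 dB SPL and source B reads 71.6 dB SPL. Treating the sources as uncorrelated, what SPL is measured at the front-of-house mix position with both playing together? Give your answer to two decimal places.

Add the sources as powers (linear), then convert back to dB:
L_total = 10·log₁₀(10^(74.0/10) + 10^(71.6/10)) = 10·log₁₀(39570000) = 75.97 dB SPL.

75.97 dB SPL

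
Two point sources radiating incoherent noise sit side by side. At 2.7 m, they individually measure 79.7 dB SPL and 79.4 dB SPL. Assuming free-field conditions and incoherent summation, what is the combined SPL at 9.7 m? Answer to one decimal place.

Combined at 2.7 m: 10·log₁₀(10^(79.7/10)+10^(79.4/10)) = 82.56 dB SPL.
Then apply −20·log₁₀(9.7/2.7) = -11.11 dB → 71.5 dB SPL.

71.5 dB SPL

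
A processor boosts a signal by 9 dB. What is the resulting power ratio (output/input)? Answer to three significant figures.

7.94

Power ratio = 10^(dB/10).
10^(9/10) = 10^(0.9000) = 7.94.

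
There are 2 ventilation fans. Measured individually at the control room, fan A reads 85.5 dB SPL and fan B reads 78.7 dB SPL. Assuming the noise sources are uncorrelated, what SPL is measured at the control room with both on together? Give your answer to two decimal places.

86.32 dB SPL

Add the sources as powers (linear), then convert back to dB:
L_total = 10·log₁₀(10^(85.5/10) + 10^(78.7/10)) = 10·log₁₀(428900000) = 86.32 dB SPL.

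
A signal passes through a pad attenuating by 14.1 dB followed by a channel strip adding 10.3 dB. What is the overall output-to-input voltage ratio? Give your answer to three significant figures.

0.646

Net gain = (−14.1) + 10.3 = -3.8 dB.
Voltage ratio = 10^(-3.8/20) = 0.646.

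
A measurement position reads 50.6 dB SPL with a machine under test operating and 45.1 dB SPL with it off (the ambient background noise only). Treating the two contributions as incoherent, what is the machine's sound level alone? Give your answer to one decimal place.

49.2 dB SPL

Remove the background by subtracting linear intensities:
L_src = 10·log₁₀(10^(50.6/10) − 10^(45.1/10)) = 10·log₁₀(82460) = 49.2 dB SPL.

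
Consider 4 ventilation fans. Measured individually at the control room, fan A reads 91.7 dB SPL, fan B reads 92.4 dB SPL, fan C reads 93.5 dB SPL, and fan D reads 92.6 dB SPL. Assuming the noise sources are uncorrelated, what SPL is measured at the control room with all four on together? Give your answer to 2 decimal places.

98.62 dB SPL

Incoherent sources sum as intensities:
L_total = 10·log₁₀(10^(91.7/10) + 10^(92.4/10) + 10^(93.5/10) + 10^(92.6/10)) = 10·log₁₀(7275000000) = 98.62 dB SPL.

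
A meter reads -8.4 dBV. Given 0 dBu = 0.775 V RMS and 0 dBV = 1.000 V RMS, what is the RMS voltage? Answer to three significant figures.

0.380 V

V = 1.000 V × 10^(-8.4/20).
= 1.000 × 0.3802 = 0.380 V.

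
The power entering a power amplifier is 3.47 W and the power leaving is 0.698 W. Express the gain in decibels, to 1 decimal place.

-7.0 dB

Power ratio → dB uses the 10·log₁₀ form:
10·log₁₀(0.698/3.47) = 10·log₁₀(0.2012) = -7.0 dB.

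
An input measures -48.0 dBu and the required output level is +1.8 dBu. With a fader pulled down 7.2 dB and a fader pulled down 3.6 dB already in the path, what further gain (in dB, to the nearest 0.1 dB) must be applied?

60.6 dB

The required make-up gain is the shortfall in the dB sum.
G = +1.8 − (-48.0) + 7.2 + 3.6 = 60.6 dB.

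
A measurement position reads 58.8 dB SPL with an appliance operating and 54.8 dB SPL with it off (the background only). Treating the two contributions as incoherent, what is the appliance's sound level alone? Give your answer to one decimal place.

56.6 dB SPL

Remove the background by subtracting linear intensities:
L_src = 10·log₁₀(10^(58.8/10) − 10^(54.8/10)) = 10·log₁₀(456600) = 56.6 dB SPL.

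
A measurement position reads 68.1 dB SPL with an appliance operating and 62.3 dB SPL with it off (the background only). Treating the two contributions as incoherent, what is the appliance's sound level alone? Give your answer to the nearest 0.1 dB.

Background correction is a power subtraction:
L_src = 10·log₁₀(10^(68.1/10) − 10^(62.3/10)) = 10·log₁₀(4758000) = 66.8 dB SPL.

66.8 dB SPL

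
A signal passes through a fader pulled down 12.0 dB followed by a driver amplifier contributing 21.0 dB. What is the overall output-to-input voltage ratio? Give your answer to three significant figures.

2.82

Net gain = (−12.0) + 21.0 = 9.0 dB.
Voltage ratio = 10^(9.0/20) = 2.82.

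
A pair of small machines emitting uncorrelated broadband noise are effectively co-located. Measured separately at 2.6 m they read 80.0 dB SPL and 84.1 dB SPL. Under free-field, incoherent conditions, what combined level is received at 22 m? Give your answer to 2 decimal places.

66.98 dB SPL

Combined at 2.6 m: 10·log₁₀(10^(80.0/10)+10^(84.1/10)) = 85.527 dB SPL.
Then apply −20·log₁₀(22/2.6) = -18.549 dB → 66.98 dB SPL.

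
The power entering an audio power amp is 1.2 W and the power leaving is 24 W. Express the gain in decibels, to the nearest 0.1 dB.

Power is a power quantity, so gain = 10·log₁₀(P_out/P_in).
10·log₁₀(24/1.2) = 10·log₁₀(20.00) = 13.0 dB.

13.0 dB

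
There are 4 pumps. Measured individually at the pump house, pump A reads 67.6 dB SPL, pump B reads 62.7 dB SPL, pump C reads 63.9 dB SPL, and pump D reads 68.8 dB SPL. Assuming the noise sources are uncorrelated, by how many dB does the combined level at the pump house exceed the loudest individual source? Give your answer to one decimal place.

3.7 dB

Incoherent sources sum as intensities:
L_total = 10·log₁₀(10^(67.6/10) + 10^(62.7/10) + 10^(63.9/10) + 10^(68.8/10)) = 72.47 dB SPL.
Excess over the loudest (68.8 dB): 72.47 − 68.8 = 3.7 dB.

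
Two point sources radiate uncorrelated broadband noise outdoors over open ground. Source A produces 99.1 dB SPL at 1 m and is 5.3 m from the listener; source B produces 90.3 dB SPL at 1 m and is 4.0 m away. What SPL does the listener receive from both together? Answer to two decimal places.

85.52 dB SPL

At the listener: L_A = 99.1 − 20·log₁₀(5.3) = 84.614 dB; L_B = 90.3 − 20·log₁₀(4.0) = 78.259 dB.
Combined: 10·log₁₀(10^(84.614/10)+10^(78.259/10)) = 85.52 dB SPL.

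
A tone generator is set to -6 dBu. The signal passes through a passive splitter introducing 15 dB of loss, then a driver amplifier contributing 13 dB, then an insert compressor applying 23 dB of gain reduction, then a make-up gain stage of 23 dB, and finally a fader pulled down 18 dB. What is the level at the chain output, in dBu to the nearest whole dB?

In dB, series stages simply add:
-6 − 15 + 13 − 23 + 23 − 18 = -26 dBu.

-26 dBu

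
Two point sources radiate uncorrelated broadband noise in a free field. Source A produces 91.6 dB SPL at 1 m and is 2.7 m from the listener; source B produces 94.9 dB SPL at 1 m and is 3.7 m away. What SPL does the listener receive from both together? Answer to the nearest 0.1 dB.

At the listener: L_A = 91.6 − 20·log₁₀(2.7) = 82.97 dB; L_B = 94.9 − 20·log₁₀(3.7) = 83.54 dB.
Combined: 10·log₁₀(10^(82.97/10)+10^(83.54/10)) = 86.3 dB SPL.

86.3 dB SPL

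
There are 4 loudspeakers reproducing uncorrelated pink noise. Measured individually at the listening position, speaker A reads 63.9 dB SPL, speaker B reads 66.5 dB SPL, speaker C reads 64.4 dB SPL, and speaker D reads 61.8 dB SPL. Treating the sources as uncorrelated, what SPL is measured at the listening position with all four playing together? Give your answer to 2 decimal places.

70.49 dB SPL

Add the sources as powers (linear), then convert back to dB:
L_total = 10·log₁₀(10^(63.9/10) + 10^(66.5/10) + 10^(64.4/10) + 10^(61.8/10)) = 10·log₁₀(11190000) = 70.49 dB SPL.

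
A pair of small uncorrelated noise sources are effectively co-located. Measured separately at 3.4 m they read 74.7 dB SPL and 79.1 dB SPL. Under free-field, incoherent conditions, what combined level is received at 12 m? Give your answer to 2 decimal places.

Combined at 3.4 m: 10·log₁₀(10^(74.7/10)+10^(79.1/10)) = 80.445 dB SPL.
Then apply −20·log₁₀(12/3.4) = -10.954 dB → 69.49 dB SPL.

69.49 dB SPL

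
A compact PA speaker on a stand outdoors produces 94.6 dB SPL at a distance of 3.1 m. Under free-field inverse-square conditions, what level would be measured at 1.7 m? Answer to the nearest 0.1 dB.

Free-field point source: level drops by 20·log₁₀ of the distance ratio.
ΔL = −20·log₁₀(1.7/3.1) = 5.22 dB, so L₂ = 94.6 + (5.22) = 99.8 dB SPL.

99.8 dB SPL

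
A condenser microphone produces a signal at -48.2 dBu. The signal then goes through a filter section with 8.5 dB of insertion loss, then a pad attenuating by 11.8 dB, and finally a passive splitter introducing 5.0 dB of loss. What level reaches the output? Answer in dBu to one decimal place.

In dB, series stages simply add:
-48.2 − 8.5 − 11.8 − 5.0 = -73.5 dBu.

-73.5 dBu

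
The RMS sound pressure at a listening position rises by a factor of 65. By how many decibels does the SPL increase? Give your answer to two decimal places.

36.26 dB

SPL change from a pressure ratio uses the 20·log₁₀ form:
20·log₁₀(65) = 36.26 dB.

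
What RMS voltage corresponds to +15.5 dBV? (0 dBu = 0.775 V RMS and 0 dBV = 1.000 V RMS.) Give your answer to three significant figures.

V = 1.000 V × 10^(+15.5/20).
= 1.000 × 5.957 = 5.96 V.

5.96 V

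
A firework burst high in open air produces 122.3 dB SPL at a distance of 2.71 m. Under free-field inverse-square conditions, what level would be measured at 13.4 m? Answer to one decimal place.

108.4 dB SPL

For a point source in a free field, ΔL = −20·log₁₀(d₂/d₁).
ΔL = −20·log₁₀(13.4/2.71) = -13.88 dB, so L₂ = 122.3 + (-13.88) = 108.4 dB SPL.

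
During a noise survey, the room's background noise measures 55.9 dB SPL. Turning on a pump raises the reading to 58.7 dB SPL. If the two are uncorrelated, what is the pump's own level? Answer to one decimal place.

55.5 dB SPL

Remove the background by subtracting linear intensities:
L_src = 10·log₁₀(10^(58.7/10) − 10^(55.9/10)) = 10·log₁₀(352300) = 55.5 dB SPL.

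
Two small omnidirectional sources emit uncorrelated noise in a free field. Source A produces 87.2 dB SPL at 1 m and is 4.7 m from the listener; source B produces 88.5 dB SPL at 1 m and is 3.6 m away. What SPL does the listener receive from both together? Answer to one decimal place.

At the listener: L_A = 87.2 − 20·log₁₀(4.7) = 73.76 dB; L_B = 88.5 − 20·log₁₀(3.6) = 77.37 dB.
Combined: 10·log₁₀(10^(73.76/10)+10^(77.37/10)) = 78.9 dB SPL.

78.9 dB SPL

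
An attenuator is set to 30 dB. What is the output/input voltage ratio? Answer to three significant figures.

Voltage ratio = 10^(dB/20).
10^(-30/20) = 10^(-1.500) = 0.0316.

0.0316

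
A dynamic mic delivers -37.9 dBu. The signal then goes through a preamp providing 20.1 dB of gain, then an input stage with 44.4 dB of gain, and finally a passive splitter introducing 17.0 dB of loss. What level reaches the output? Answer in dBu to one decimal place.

In dB, series stages simply add:
-37.9 + 20.1 + 44.4 − 17.0 = +9.6 dBu.

+9.6 dBu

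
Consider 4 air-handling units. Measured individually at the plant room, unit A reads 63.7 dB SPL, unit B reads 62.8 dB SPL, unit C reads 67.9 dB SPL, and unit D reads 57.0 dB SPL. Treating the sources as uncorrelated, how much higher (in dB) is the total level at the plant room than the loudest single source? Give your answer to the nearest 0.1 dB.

Incoherent sources sum as intensities:
L_total = 10·log₁₀(10^(63.7/10) + 10^(62.8/10) + 10^(67.9/10) + 10^(57.0/10)) = 70.38 dB SPL.
Excess over the loudest (67.9 dB): 70.38 − 67.9 = 2.5 dB.

2.5 dB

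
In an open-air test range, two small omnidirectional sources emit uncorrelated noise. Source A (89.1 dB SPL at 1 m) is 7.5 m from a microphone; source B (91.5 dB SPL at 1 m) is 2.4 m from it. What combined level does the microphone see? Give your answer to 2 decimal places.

84.14 dB SPL

At the listener: L_A = 89.1 − 20·log₁₀(7.5) = 71.599 dB; L_B = 91.5 − 20·log₁₀(2.4) = 83.896 dB.
Combined: 10·log₁₀(10^(71.599/10)+10^(83.896/10)) = 84.14 dB SPL.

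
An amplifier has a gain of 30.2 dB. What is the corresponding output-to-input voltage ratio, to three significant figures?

Voltage ratio = 10^(dB/20).
10^(30.2/20) = 10^(1.510) = 32.4.

32.4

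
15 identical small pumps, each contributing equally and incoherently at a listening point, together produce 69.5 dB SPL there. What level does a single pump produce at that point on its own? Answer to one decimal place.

57.7 dB SPL

15 equal incoherent sources add 10·log₁₀(15) = 11.76 dB over one source.
L_one = 69.5 − 11.76 = 57.7 dB SPL.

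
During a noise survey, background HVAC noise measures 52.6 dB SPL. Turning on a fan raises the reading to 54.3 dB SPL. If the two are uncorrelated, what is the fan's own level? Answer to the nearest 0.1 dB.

49.4 dB SPL

Remove the background by subtracting linear intensities:
L_src = 10·log₁₀(10^(54.3/10) − 10^(52.6/10)) = 10·log₁₀(87180) = 49.4 dB SPL.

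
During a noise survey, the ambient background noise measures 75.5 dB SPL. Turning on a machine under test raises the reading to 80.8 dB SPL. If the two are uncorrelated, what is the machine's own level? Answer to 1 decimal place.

Subtract intensities: L_src = 10·log₁₀(10^(L_total/10) − 10^(L_bg/10)).
L_src = 10·log₁₀(10^(80.8/10) − 10^(75.5/10)) = 10·log₁₀(84750000) = 79.3 dB SPL.

79.3 dB SPL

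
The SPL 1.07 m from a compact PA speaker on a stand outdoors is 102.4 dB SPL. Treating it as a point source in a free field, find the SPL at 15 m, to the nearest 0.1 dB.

79.5 dB SPL

Free-field point source: level drops by 20·log₁₀ of the distance ratio.
ΔL = −20·log₁₀(15/1.07) = -22.93 dB, so L₂ = 102.4 + (-22.93) = 79.5 dB SPL.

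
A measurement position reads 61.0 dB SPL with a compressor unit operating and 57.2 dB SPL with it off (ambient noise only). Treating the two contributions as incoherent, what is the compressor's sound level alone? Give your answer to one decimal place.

58.7 dB SPL

Remove the background by subtracting linear intensities:
L_src = 10·log₁₀(10^(61.0/10) − 10^(57.2/10)) = 10·log₁₀(734100) = 58.7 dB SPL.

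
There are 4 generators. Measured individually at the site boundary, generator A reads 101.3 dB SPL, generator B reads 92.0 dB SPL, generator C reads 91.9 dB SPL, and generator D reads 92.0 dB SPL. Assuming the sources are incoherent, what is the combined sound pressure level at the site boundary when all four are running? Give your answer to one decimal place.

Uncorrelated sources add in intensity (power), not in dB.
L_total = 10·log₁₀(10^(101.3/10) + 10^(92.0/10) + 10^(91.9/10) + 10^(92.0/10)) = 10·log₁₀(18208000000) = 102.6 dB SPL.

102.6 dB SPL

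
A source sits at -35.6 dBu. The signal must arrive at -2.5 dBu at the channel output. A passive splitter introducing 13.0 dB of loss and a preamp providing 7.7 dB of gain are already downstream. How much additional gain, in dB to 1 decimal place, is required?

The required make-up gain is the shortfall in the dB sum.
G = -2.5 − (-35.6) + 13.0 − 7.7 = 38.4 dB.

38.4 dB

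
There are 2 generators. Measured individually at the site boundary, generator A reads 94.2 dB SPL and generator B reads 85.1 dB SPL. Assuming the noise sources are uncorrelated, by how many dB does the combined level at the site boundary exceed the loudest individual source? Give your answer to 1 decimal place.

0.5 dB

Add the sources as powers (linear), then convert back to dB:
L_total = 10·log₁₀(10^(94.2/10) + 10^(85.1/10)) = 94.70 dB SPL.
Excess over the loudest (94.2 dB): 94.70 − 94.2 = 0.5 dB.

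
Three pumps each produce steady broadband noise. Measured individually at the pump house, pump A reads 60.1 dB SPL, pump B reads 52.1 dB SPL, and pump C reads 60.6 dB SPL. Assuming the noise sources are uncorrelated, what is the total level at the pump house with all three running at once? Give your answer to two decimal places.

63.68 dB SPL

Add the sources as powers (linear), then convert back to dB:
L_total = 10·log₁₀(10^(60.1/10) + 10^(52.1/10) + 10^(60.6/10)) = 10·log₁₀(2334000) = 63.68 dB SPL.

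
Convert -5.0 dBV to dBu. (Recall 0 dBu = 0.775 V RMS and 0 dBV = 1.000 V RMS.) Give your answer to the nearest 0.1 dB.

-2.8 dBu

The offset between the scales is 20·log₁₀(0.775/1.000) = −2.214 dB.
So dBu = -5.0 + 2.214 = -2.8 dBu.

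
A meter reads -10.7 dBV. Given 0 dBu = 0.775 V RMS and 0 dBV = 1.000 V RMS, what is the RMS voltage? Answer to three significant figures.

0.292 V

V = 1.000 V × 10^(-10.7/20).
= 1.000 × 0.2917 = 0.292 V.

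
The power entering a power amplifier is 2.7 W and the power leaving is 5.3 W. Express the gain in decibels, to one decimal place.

Power is a power quantity, so gain = 10·log₁₀(P_out/P_in).
10·log₁₀(5.3/2.7) = 10·log₁₀(1.963) = 2.9 dB.

2.9 dB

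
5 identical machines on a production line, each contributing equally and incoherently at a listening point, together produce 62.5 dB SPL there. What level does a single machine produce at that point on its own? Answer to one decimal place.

55.5 dB SPL

5 equal incoherent sources add 10·log₁₀(5) = 6.99 dB over one source.
L_one = 62.5 − 6.99 = 55.5 dB SPL.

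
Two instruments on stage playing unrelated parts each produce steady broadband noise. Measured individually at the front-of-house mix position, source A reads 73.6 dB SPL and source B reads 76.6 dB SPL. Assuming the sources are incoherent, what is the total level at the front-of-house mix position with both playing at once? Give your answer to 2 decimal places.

78.36 dB SPL

Uncorrelated sources add in intensity (power), not in dB.
L_total = 10·log₁₀(10^(73.6/10) + 10^(76.6/10)) = 10·log₁₀(68620000) = 78.36 dB SPL.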